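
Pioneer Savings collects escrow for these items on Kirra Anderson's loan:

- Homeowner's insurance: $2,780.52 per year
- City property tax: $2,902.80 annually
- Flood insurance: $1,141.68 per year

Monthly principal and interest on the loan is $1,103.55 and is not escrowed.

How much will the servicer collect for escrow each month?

Homeowner's insurance — $2,780.52/yr
City property tax — $2,902.80/yr
Flood insurance — $1,141.68/yr
Annual escrow total = $2,780.52 + $2,902.80 + $1,141.68 = $6,825.00
Monthly = $6,825.00 / 12 = $568.75

$568.75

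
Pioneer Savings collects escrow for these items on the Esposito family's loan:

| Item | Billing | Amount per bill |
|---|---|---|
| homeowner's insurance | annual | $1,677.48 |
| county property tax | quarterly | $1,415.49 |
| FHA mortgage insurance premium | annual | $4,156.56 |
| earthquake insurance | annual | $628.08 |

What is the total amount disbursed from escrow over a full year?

$12,124.08

Homeowner's insurance — $1,677.48
County property tax — $1,415.49 × 4 = $5,661.96
FHA mortgage insurance premium — $4,156.56
Earthquake insurance — $628.08
Total per year = $1,677.48 + $5,661.96 + $4,156.56 + $628.08 = $12,124.08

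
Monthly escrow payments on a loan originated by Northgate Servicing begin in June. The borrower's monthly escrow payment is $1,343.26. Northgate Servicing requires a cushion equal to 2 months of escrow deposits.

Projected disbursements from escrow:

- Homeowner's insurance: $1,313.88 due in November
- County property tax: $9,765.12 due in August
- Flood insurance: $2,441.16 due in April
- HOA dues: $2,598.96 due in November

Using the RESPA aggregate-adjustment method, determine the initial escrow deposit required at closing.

Cushion = 2 × $1,343.26 = $2,686.52
Trial balance (start $0, +$1,343.26 each month, − disbursements):
  Jun: +$1,343.26 → $1,343.26
  Jul: +$1,343.26 → $2,686.52
  Aug: +$1,343.26 − $9,765.12 → -$5,735.34
  Sep: +$1,343.26 → -$4,392.08
  Oct: +$1,343.26 → -$3,048.82
  Nov: +$1,343.26 − $3,912.84 → -$5,618.40
  Dec: +$1,343.26 → -$4,275.14
  Jan: +$1,343.26 → -$2,931.88
  Feb: +$1,343.26 → -$1,588.62
  Mar: +$1,343.26 → -$245.36
  Apr: +$1,343.26 − $2,441.16 → -$1,343.26
  May: +$1,343.26 → $0.00
Lowest trial balance = -$5,735.34 (Aug)
Initial deposit = cushion − low point = $2,686.52 − (-$5,735.34) = $8,421.86

$8,421.86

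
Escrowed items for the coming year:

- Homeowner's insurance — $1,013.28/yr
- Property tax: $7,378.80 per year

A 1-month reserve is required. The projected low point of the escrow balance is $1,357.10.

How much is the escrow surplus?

$657.76

Homeowner's insurance = $1,013.28 annually
Property tax = $7,378.80 annually
Total annual escrow = $1,013.28 + $7,378.80 = $8,392.08
Per month = $8,392.08 / 12 = $699.34
Required cushion = 1 × $699.34 = $699.34
Surplus = $1,357.10 − $699.34 = $657.76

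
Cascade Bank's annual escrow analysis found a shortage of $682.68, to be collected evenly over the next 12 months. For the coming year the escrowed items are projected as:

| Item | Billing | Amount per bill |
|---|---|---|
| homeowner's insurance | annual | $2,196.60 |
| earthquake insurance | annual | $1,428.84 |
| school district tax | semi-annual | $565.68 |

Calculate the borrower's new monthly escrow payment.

$453.29

Homeowner's insurance = $2,196.60/yr
Earthquake insurance = $1,428.84/yr
School district tax = $565.68 × 2 = $1,131.36/yr
Total per year = $2,196.60 + $1,428.84 + $1,131.36 = $4,756.80
Per month = $4,756.80 / 12 = $396.40
Monthly shortage recovery: $682.68 / 12 = $56.89
Adjusted monthly = $396.40 + $56.89 = $453.29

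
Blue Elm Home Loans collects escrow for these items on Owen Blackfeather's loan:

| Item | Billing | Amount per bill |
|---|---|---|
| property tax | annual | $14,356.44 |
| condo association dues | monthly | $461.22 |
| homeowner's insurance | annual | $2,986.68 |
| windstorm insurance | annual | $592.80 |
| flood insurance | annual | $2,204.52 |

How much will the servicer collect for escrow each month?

Property tax = $14,356.44/yr
Condo association dues = $461.22 × 12 = $5,534.64/yr
Homeowner's insurance = $2,986.68/yr
Windstorm insurance = $592.80/yr
Flood insurance = $2,204.52/yr
Combined annual = $25,675.08
Monthly escrow = $25,675.08 ÷ 12 = $2,139.59

$2,139.59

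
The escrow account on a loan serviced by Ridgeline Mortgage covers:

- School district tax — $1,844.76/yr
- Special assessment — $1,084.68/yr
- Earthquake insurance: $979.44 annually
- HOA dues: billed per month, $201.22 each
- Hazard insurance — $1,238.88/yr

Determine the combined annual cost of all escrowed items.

$7,562.40

School district tax = $1,844.76 per year
Special assessment = $1,084.68 per year
Earthquake insurance = $979.44 per year
HOA dues = $201.22 × 12 = $2,414.64 per year
Hazard insurance = $1,238.88 per year
Combined annual = $7,562.40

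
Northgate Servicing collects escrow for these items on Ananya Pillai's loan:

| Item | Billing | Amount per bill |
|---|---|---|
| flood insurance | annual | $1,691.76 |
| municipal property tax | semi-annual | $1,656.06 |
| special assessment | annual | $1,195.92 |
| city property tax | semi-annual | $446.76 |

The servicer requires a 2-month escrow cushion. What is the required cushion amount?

Flood insurance: $1,691.76/yr
Municipal property tax: $1,656.06 × 2 = $3,312.12/yr
Special assessment: $1,195.92/yr
City property tax: $446.76 × 2 = $893.52/yr
Total per year = $7,093.32
Base monthly escrow = $7,093.32 / 12 = $591.11
Required cushion = 2 × $591.11 = $1,182.22

$1,182.22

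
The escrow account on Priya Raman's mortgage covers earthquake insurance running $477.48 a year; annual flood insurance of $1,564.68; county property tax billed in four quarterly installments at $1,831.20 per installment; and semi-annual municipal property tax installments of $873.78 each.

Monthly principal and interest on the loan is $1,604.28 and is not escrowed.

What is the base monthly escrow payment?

Earthquake insurance: $477.48/yr
Flood insurance: $1,564.68/yr
County property tax: $1,831.20 × 4 = $7,324.80/yr
Municipal property tax: $873.78 × 2 = $1,747.56/yr
Annual escrow total = $11,114.52
Monthly escrow = $11,114.52 ÷ 12 = $926.21

$926.21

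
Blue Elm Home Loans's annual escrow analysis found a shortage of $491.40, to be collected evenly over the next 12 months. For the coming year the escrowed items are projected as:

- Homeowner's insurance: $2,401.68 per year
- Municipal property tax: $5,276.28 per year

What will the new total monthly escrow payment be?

Homeowner's insurance — $2,401.68 annually
Municipal property tax — $5,276.28 annually
Combined annual = $2,401.68 + $5,276.28 = $7,677.96
Monthly = $7,677.96 / 12 = $639.83
Shortage spread = $491.40 / 12 = $40.95/mo
Adjusted monthly = $639.83 + $40.95 = $680.78

$680.78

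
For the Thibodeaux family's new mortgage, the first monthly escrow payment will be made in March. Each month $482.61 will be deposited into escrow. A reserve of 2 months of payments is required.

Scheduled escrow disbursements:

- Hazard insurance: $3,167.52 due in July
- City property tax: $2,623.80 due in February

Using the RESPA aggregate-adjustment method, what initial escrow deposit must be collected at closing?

$1,719.69

Cushion = 2 × $482.61 = $965.22
Trial balance (start $0, +$482.61 each month, − disbursements):
  Mar: +$482.61 → $482.61
  Apr: +$482.61 → $965.22
  May: +$482.61 → $1,447.83
  Jun: +$482.61 → $1,930.44
  Jul: +$482.61 − $3,167.52 → -$754.47
  Aug: +$482.61 → -$271.86
  Sep: +$482.61 → $210.75
  Oct: +$482.61 → $693.36
  Nov: +$482.61 → $1,175.97
  Dec: +$482.61 → $1,658.58
  Jan: +$482.61 → $2,141.19
  Feb: +$482.61 − $2,623.80 → $0.00
Lowest trial balance = -$754.47 (Jul)
Initial deposit = cushion − low point = $965.22 − (-$754.47) = $1,719.69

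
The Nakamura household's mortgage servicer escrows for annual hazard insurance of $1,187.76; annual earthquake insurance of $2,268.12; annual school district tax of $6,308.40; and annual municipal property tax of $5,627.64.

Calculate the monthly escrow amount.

$1,282.66

Hazard insurance = $1,187.76 per year
Earthquake insurance = $2,268.12 per year
School district tax = $6,308.40 per year
Municipal property tax = $5,627.64 per year
Total per year = $1,187.76 + $2,268.12 + $6,308.40 + $5,627.64 = $15,391.92
Monthly = $15,391.92 ÷ 12 = $1,282.66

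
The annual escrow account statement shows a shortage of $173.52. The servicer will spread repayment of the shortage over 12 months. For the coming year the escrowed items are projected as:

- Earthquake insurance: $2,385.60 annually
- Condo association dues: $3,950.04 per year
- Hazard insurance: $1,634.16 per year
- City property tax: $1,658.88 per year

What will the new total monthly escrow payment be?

$816.85

Earthquake insurance: $2,385.60/yr
Condo association dues: $3,950.04/yr
Hazard insurance: $1,634.16/yr
City property tax: $1,658.88/yr
Combined annual = $2,385.60 + $3,950.04 + $1,634.16 + $1,658.88 = $9,628.68
Base monthly escrow = $9,628.68 / 12 = $802.39
Shortage spread = $173.52 ÷ 12 = $14.46/mo
New monthly escrow = $802.39 + $14.46 = $816.85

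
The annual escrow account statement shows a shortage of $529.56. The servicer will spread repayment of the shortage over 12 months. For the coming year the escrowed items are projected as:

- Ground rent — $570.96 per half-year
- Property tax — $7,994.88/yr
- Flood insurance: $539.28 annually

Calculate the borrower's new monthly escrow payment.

$850.47

Ground rent: $570.96 × 2 = $1,141.92 annually
Property tax: $7,994.88 annually
Flood insurance: $539.28 annually
Annual escrow total = $1,141.92 + $7,994.88 + $539.28 = $9,676.08
Monthly = $9,676.08 ÷ 12 = $806.34
Monthly shortage recovery: $529.56 / 12 = $44.13
Adjusted monthly = $806.34 + $44.13 = $850.47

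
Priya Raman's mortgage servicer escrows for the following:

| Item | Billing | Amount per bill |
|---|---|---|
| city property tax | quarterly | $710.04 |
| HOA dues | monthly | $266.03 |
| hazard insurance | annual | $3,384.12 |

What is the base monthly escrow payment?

City property tax = $710.04 × 4 = $2,840.16 annually
HOA dues = $266.03 × 12 = $3,192.36 annually
Hazard insurance = $3,384.12 annually
Annual escrow total = $2,840.16 + $3,192.36 + $3,384.12 = $9,416.64
Base monthly escrow = $9,416.64 / 12 = $784.72

$784.72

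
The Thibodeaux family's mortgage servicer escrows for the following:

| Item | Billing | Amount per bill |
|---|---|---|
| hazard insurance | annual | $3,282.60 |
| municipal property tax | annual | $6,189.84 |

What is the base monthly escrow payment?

Hazard insurance — $3,282.60 annually
Municipal property tax — $6,189.84 annually
Total per year = $9,472.44
Per month = $9,472.44 ÷ 12 = $789.37

$789.37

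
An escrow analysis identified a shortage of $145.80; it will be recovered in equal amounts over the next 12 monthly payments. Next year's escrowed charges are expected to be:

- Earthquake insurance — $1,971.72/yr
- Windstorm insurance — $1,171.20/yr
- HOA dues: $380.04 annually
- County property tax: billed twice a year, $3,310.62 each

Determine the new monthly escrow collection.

$857.50

Earthquake insurance: $1,971.72/yr
Windstorm insurance: $1,171.20/yr
HOA dues: $380.04/yr
County property tax: $3,310.62 × 2 = $6,621.24/yr
Total annual escrow = $1,971.72 + $1,171.20 + $380.04 + $6,621.24 = $10,144.20
Base monthly escrow = $10,144.20 / 12 = $845.35
Shortage per month = $145.80 ÷ 12 = $12.15
New monthly escrow = $845.35 + $12.15 = $857.50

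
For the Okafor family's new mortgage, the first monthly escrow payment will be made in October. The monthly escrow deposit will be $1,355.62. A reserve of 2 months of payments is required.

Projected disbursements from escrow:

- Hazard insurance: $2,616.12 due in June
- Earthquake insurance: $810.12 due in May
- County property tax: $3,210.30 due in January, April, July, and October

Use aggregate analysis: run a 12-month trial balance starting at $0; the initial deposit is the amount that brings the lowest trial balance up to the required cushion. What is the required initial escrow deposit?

Cushion = 2 × $1,355.62 = $2,711.24
Trial balance (start $0, +$1,355.62 each month, − disbursements):
  Oct: +$1,355.62 − $3,210.30 → -$1,854.68
  Nov: +$1,355.62 → -$499.06
  Dec: +$1,355.62 → $856.56
  Jan: +$1,355.62 − $3,210.30 → -$998.12
  Feb: +$1,355.62 → $357.50
  Mar: +$1,355.62 → $1,713.12
  Apr: +$1,355.62 − $3,210.30 → -$141.56
  May: +$1,355.62 − $810.12 → $403.94
  Jun: +$1,355.62 − $2,616.12 → -$856.56
  Jul: +$1,355.62 − $3,210.30 → -$2,711.24
  Aug: +$1,355.62 → -$1,355.62
  Sep: +$1,355.62 → $0.00
Lowest trial balance = -$2,711.24 (Jul)
Initial deposit = cushion − low point = $2,711.24 − (-$2,711.24) = $5,422.48

$5,422.48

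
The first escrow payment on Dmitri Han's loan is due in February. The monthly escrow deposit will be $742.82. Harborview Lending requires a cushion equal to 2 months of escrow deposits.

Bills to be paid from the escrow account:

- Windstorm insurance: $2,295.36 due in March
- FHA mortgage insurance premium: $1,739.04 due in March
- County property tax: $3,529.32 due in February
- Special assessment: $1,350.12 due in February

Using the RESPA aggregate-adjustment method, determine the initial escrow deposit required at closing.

Cushion = 2 × $742.82 = $1,485.64
Trial balance (start $0, +$742.82 each month, − disbursements):
  Feb: +$742.82 − $4,879.44 → -$4,136.62
  Mar: +$742.82 − $4,034.40 → -$7,428.20
  Apr: +$742.82 → -$6,685.38
  May: +$742.82 → -$5,942.56
  Jun: +$742.82 → -$5,199.74
  Jul: +$742.82 → -$4,456.92
  Aug: +$742.82 → -$3,714.10
  Sep: +$742.82 → -$2,971.28
  Oct: +$742.82 → -$2,228.46
  Nov: +$742.82 → -$1,485.64
  Dec: +$742.82 → -$742.82
  Jan: +$742.82 → $0.00
Lowest trial balance = -$7,428.20 (Mar)
Initial deposit = cushion − low point = $1,485.64 − (-$7,428.20) = $8,913.84

$8,913.84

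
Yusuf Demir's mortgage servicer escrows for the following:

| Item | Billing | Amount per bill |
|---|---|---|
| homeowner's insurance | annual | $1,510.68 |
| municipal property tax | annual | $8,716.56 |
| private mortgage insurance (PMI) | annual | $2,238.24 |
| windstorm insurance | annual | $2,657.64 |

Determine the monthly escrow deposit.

Homeowner's insurance = $1,510.68 per year
Municipal property tax = $8,716.56 per year
Private mortgage insurance (PMI) = $2,238.24 per year
Windstorm insurance = $2,657.64 per year
Total per year = $1,510.68 + $8,716.56 + $2,238.24 + $2,657.64 = $15,123.12
Monthly escrow = $15,123.12 / 12 = $1,260.26

$1,260.26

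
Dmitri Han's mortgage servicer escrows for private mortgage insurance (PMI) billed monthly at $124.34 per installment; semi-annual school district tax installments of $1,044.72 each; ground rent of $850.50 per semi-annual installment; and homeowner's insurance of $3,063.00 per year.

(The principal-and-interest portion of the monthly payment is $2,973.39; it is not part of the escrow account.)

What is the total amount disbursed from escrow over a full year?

$8,345.52

Private mortgage insurance (PMI) = $124.34 × 12 = $1,492.08 annually
School district tax = $1,044.72 × 2 = $2,089.44 annually
Ground rent = $850.50 × 2 = $1,701.00 annually
Homeowner's insurance = $3,063.00 annually
Total annual escrow = $1,492.08 + $2,089.44 + $1,701.00 + $3,063.00 = $8,345.52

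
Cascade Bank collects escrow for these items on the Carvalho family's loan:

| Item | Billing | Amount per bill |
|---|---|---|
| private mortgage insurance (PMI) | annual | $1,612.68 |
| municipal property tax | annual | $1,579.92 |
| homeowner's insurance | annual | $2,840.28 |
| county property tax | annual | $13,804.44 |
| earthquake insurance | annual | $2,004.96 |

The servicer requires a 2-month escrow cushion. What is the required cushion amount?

$3,640.38

Private mortgage insurance (PMI): $1,612.68 per year
Municipal property tax: $1,579.92 per year
Homeowner's insurance: $2,840.28 per year
County property tax: $13,804.44 per year
Earthquake insurance: $2,004.96 per year
Combined annual = $1,612.68 + $1,579.92 + $2,840.28 + $13,804.44 + $2,004.96 = $21,842.28
Per month = $21,842.28 / 12 = $1,820.19
Required cushion = 2 × $1,820.19 = $3,640.38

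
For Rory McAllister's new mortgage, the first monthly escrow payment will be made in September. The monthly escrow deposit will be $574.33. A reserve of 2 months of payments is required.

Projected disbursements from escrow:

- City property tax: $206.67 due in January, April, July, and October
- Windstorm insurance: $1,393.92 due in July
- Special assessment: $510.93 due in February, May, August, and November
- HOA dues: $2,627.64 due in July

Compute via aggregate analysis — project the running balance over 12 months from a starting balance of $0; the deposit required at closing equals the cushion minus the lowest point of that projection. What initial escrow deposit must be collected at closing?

$1,212.06

Cushion = 2 × $574.33 = $1,148.66
Trial balance (start $0, +$574.33 each month, − disbursements):
  Sep: +$574.33 → $574.33
  Oct: +$574.33 − $206.67 → $941.99
  Nov: +$574.33 − $510.93 → $1,005.39
  Dec: +$574.33 → $1,579.72
  Jan: +$574.33 − $206.67 → $1,947.38
  Feb: +$574.33 − $510.93 → $2,010.78
  Mar: +$574.33 → $2,585.11
  Apr: +$574.33 − $206.67 → $2,952.77
  May: +$574.33 − $510.93 → $3,016.17
  Jun: +$574.33 → $3,590.50
  Jul: +$574.33 − $4,228.23 → -$63.40
  Aug: +$574.33 − $510.93 → $0.00
Lowest trial balance = -$63.40 (Jul)
Initial deposit = cushion − low point = $1,148.66 − (-$63.40) = $1,212.06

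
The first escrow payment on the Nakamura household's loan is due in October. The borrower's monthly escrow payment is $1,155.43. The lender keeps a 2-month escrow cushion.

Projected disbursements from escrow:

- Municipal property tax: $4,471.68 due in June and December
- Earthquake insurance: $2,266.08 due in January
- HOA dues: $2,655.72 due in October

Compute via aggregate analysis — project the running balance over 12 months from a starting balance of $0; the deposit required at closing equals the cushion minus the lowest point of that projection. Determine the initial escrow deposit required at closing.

Cushion = 2 × $1,155.43 = $2,310.86
Trial balance (start $0, +$1,155.43 each month, − disbursements):
  Oct: +$1,155.43 − $2,655.72 → -$1,500.29
  Nov: +$1,155.43 → -$344.86
  Dec: +$1,155.43 − $4,471.68 → -$3,661.11
  Jan: +$1,155.43 − $2,266.08 → -$4,771.76
  Feb: +$1,155.43 → -$3,616.33
  Mar: +$1,155.43 → -$2,460.90
  Apr: +$1,155.43 → -$1,305.47
  May: +$1,155.43 → -$150.04
  Jun: +$1,155.43 − $4,471.68 → -$3,466.29
  Jul: +$1,155.43 → -$2,310.86
  Aug: +$1,155.43 → -$1,155.43
  Sep: +$1,155.43 → $0.00
Lowest trial balance = -$4,771.76 (Jan)
Initial deposit = cushion − low point = $2,310.86 − (-$4,771.76) = $7,082.62

$7,082.62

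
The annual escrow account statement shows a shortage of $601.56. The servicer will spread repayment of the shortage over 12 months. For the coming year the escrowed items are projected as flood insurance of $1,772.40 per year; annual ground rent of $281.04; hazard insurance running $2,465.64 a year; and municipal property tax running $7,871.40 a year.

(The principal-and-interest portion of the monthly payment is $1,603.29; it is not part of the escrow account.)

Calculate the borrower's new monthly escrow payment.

$1,082.67

Flood insurance = $1,772.40 per year
Ground rent = $281.04 per year
Hazard insurance = $2,465.64 per year
Municipal property tax = $7,871.40 per year
Annual escrow total = $12,390.48
Monthly = $12,390.48 ÷ 12 = $1,032.54
Shortage per month = $601.56 ÷ 12 = $50.13
New monthly escrow = $1,032.54 + $50.13 = $1,082.67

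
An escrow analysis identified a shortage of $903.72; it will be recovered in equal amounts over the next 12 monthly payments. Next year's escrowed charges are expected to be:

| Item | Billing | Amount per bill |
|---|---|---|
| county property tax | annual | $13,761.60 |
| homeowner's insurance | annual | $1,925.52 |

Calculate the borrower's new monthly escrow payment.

$1,382.57

County property tax: $13,761.60/yr
Homeowner's insurance: $1,925.52/yr
Combined annual = $15,687.12
Base monthly escrow = $15,687.12 ÷ 12 = $1,307.26
Monthly shortage recovery: $903.72 / 12 = $75.31
Adjusted monthly = $1,307.26 + $75.31 = $1,382.57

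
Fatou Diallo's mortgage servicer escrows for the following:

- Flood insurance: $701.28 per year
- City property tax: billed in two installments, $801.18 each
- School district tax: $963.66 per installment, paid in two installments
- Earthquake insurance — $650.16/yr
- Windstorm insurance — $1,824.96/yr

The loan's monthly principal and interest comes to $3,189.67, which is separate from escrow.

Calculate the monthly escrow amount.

Flood insurance — $701.28/yr
City property tax — $801.18 × 2 = $1,602.36/yr
School district tax — $963.66 × 2 = $1,927.32/yr
Earthquake insurance — $650.16/yr
Windstorm insurance — $1,824.96/yr
Annual escrow total = $701.28 + $1,602.36 + $1,927.32 + $650.16 + $1,824.96 = $6,706.08
Monthly = $6,706.08 ÷ 12 = $558.84

$558.84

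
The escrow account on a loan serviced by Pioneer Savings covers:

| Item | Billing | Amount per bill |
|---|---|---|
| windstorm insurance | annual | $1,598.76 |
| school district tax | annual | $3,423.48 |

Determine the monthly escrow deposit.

Windstorm insurance — $1,598.76 per year
School district tax — $3,423.48 per year
Annual escrow total = $5,022.24
Per month = $5,022.24 ÷ 12 = $418.52

$418.52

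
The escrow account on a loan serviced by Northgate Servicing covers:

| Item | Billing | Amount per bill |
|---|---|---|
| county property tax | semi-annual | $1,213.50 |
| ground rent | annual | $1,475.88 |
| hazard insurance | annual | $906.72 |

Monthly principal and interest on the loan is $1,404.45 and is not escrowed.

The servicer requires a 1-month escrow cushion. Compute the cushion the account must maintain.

$400.80

County property tax = $1,213.50 × 2 = $2,427.00 annually
Ground rent = $1,475.88 annually
Hazard insurance = $906.72 annually
Total annual escrow = $4,809.60
Per month = $4,809.60 ÷ 12 = $400.80
Reserve = 1 × $400.80 = $400.80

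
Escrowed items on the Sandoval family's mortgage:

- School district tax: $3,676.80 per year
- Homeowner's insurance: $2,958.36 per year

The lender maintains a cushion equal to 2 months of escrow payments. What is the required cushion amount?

$1,105.86

School district tax — $3,676.80/yr
Homeowner's insurance — $2,958.36/yr
Total per year = $6,635.16
Per month = $6,635.16 / 12 = $552.93
Reserve = 2 × $552.93 = $1,105.86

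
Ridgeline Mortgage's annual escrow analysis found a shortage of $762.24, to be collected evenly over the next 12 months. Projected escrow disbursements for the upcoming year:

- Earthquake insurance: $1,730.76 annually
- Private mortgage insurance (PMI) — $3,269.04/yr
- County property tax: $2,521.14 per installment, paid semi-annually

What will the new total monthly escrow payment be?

$900.36

Earthquake insurance = $1,730.76 annually
Private mortgage insurance (PMI) = $3,269.04 annually
County property tax = $2,521.14 × 2 = $5,042.28 annually
Annual escrow total = $1,730.76 + $3,269.04 + $5,042.28 = $10,042.08
Monthly = $10,042.08 / 12 = $836.84
Monthly shortage recovery: $762.24 ÷ 12 = $63.52
Adjusted monthly = $836.84 + $63.52 = $900.36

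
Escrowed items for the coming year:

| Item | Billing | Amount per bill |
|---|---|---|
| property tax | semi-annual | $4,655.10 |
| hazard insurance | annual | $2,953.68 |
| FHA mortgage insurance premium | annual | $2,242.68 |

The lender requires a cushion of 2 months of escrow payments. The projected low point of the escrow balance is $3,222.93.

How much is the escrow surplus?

Property tax: $4,655.10 × 2 = $9,310.20/yr
Hazard insurance: $2,953.68/yr
FHA mortgage insurance premium: $2,242.68/yr
Total annual escrow = $9,310.20 + $2,953.68 + $2,242.68 = $14,506.56
Base monthly escrow = $14,506.56 ÷ 12 = $1,208.88
Required cushion = 2 × $1,208.88 = $2,417.76
Surplus = $3,222.93 − $2,417.76 = $805.17

$805.17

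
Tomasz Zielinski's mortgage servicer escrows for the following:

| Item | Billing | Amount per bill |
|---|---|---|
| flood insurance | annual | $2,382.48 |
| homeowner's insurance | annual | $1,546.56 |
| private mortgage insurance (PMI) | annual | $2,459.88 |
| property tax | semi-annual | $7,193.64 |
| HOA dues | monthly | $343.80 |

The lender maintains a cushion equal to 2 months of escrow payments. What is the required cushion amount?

Flood insurance — $2,382.48 per year
Homeowner's insurance — $1,546.56 per year
Private mortgage insurance (PMI) — $2,459.88 per year
Property tax — $7,193.64 × 2 = $14,387.28 per year
HOA dues — $343.80 × 12 = $4,125.60 per year
Annual escrow total = $24,901.80
Per month = $24,901.80 ÷ 12 = $2,075.15
Required cushion = 2 × $2,075.15 = $4,150.30

$4,150.30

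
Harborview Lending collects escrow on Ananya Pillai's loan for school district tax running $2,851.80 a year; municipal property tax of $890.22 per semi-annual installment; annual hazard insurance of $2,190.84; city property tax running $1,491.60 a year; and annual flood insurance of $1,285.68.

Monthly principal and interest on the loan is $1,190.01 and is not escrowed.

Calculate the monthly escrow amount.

$800.03

School district tax = $2,851.80
Municipal property tax = $890.22 × 2 = $1,780.44
Hazard insurance = $2,190.84
City property tax = $1,491.60
Flood insurance = $1,285.68
Annual escrow total = $2,851.80 + $1,780.44 + $2,190.84 + $1,491.60 + $1,285.68 = $9,600.36
Monthly = $9,600.36 ÷ 12 = $800.03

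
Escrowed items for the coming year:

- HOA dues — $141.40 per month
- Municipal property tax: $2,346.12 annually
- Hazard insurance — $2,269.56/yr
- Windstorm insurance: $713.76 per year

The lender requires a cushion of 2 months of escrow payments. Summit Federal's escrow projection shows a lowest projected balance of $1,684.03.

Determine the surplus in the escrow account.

HOA dues = $141.40 × 12 = $1,696.80 per year
Municipal property tax = $2,346.12 per year
Hazard insurance = $2,269.56 per year
Windstorm insurance = $713.76 per year
Total per year = $1,696.80 + $2,346.12 + $2,269.56 + $713.76 = $7,026.24
Per month = $7,026.24 / 12 = $585.52
Required reserve = 2 × $585.52 = $1,171.04
Excess over cushion: $1,684.03 − $1,171.04 = $512.99

$512.99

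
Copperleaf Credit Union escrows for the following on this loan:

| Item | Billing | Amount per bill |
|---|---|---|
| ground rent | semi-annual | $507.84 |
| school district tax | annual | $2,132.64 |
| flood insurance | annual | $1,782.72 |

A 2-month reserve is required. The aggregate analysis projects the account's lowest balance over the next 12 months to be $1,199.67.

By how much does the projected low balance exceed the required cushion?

$377.83

Ground rent — $507.84 × 2 = $1,015.68 per year
School district tax — $2,132.64 per year
Flood insurance — $1,782.72 per year
Total per year = $1,015.68 + $2,132.64 + $1,782.72 = $4,931.04
Monthly escrow = $4,931.04 / 12 = $410.92
Cushion = 2 × $410.92 = $821.84
Surplus = $1,199.67 − $821.84 = $377.83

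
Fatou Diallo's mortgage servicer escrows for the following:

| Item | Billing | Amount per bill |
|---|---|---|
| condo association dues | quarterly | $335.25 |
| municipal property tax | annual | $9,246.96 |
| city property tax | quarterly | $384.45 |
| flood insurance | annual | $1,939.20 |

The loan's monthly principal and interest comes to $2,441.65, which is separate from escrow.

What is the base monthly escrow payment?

$1,172.08

Condo association dues: $335.25 × 4 = $1,341.00 per year
Municipal property tax: $9,246.96 per year
City property tax: $384.45 × 4 = $1,537.80 per year
Flood insurance: $1,939.20 per year
Yearly total = $1,341.00 + $9,246.96 + $1,537.80 + $1,939.20 = $14,064.96
Per month = $14,064.96 ÷ 12 = $1,172.08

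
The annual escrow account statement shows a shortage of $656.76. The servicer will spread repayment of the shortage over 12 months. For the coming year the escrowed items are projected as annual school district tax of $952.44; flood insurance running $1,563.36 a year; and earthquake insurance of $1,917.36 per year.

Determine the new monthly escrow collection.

$424.16

School district tax: $952.44 per year
Flood insurance: $1,563.36 per year
Earthquake insurance: $1,917.36 per year
Yearly total = $4,433.16
Base monthly escrow = $4,433.16 / 12 = $369.43
Monthly shortage recovery: $656.76 ÷ 12 = $54.73
Adjusted monthly = $369.43 + $54.73 = $424.16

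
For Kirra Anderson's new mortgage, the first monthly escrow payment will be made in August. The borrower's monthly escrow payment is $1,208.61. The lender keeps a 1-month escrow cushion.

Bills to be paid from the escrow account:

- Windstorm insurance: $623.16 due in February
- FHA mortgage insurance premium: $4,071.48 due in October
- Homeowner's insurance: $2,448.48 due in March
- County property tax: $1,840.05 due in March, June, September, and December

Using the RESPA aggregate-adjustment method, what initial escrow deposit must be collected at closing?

$4,203.00

Cushion = 1 × $1,208.61 = $1,208.61
Trial balance (start $0, +$1,208.61 each month, − disbursements):
  Aug: +$1,208.61 → $1,208.61
  Sep: +$1,208.61 − $1,840.05 → $577.17
  Oct: +$1,208.61 − $4,071.48 → -$2,285.70
  Nov: +$1,208.61 → -$1,077.09
  Dec: +$1,208.61 − $1,840.05 → -$1,708.53
  Jan: +$1,208.61 → -$499.92
  Feb: +$1,208.61 − $623.16 → $85.53
  Mar: +$1,208.61 − $4,288.53 → -$2,994.39
  Apr: +$1,208.61 → -$1,785.78
  May: +$1,208.61 → -$577.17
  Jun: +$1,208.61 − $1,840.05 → -$1,208.61
  Jul: +$1,208.61 → $0.00
Lowest trial balance = -$2,994.39 (Mar)
Initial deposit = cushion − low point = $1,208.61 − (-$2,994.39) = $4,203.00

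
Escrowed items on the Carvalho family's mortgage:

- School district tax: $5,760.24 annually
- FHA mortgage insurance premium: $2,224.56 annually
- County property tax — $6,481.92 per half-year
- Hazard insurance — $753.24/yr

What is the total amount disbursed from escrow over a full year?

School district tax: $5,760.24 per year
FHA mortgage insurance premium: $2,224.56 per year
County property tax: $6,481.92 × 2 = $12,963.84 per year
Hazard insurance: $753.24 per year
Yearly total = $5,760.24 + $2,224.56 + $12,963.84 + $753.24 = $21,701.88

$21,701.88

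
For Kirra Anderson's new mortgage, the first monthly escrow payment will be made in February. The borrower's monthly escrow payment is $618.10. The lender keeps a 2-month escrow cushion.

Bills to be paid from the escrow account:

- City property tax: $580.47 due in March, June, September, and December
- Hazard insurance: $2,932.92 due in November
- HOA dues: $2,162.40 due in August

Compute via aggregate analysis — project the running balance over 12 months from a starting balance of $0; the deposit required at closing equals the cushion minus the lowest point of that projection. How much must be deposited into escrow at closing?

Cushion = 2 × $618.10 = $1,236.20
Trial balance (start $0, +$618.10 each month, − disbursements):
  Feb: +$618.10 → $618.10
  Mar: +$618.10 − $580.47 → $655.73
  Apr: +$618.10 → $1,273.83
  May: +$618.10 → $1,891.93
  Jun: +$618.10 − $580.47 → $1,929.56
  Jul: +$618.10 → $2,547.66
  Aug: +$618.10 − $2,162.40 → $1,003.36
  Sep: +$618.10 − $580.47 → $1,040.99
  Oct: +$618.10 → $1,659.09
  Nov: +$618.10 − $2,932.92 → -$655.73
  Dec: +$618.10 − $580.47 → -$618.10
  Jan: +$618.10 → $0.00
Lowest trial balance = -$655.73 (Nov)
Initial deposit = cushion − low point = $1,236.20 − (-$655.73) = $1,891.93

$1,891.93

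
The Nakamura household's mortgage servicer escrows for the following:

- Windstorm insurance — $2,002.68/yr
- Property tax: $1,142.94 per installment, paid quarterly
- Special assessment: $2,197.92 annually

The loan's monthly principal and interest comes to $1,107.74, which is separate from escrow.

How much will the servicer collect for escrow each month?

Windstorm insurance = $2,002.68/yr
Property tax = $1,142.94 × 4 = $4,571.76/yr
Special assessment = $2,197.92/yr
Total annual escrow = $8,772.36
Base monthly escrow = $8,772.36 ÷ 12 = $731.03

$731.03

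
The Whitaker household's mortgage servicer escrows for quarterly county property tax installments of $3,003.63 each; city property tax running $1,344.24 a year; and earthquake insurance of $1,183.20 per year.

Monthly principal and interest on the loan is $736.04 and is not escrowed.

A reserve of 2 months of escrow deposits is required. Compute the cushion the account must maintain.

$2,423.66

County property tax — $3,003.63 × 4 = $12,014.52 annually
City property tax — $1,344.24 annually
Earthquake insurance — $1,183.20 annually
Yearly total = $12,014.52 + $1,344.24 + $1,183.20 = $14,541.96
Per month = $14,541.96 ÷ 12 = $1,211.83
Required cushion = 2 × $1,211.83 = $2,423.66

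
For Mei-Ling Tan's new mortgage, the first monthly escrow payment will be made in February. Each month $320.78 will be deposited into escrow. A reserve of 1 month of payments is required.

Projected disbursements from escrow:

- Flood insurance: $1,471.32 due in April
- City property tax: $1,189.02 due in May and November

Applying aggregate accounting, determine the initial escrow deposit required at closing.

$1,698.00

Cushion = 1 × $320.78 = $320.78
Trial balance (start $0, +$320.78 each month, − disbursements):
  Feb: +$320.78 → $320.78
  Mar: +$320.78 → $641.56
  Apr: +$320.78 − $1,471.32 → -$508.98
  May: +$320.78 − $1,189.02 → -$1,377.22
  Jun: +$320.78 → -$1,056.44
  Jul: +$320.78 → -$735.66
  Aug: +$320.78 → -$414.88
  Sep: +$320.78 → -$94.10
  Oct: +$320.78 → $226.68
  Nov: +$320.78 − $1,189.02 → -$641.56
  Dec: +$320.78 → -$320.78
  Jan: +$320.78 → $0.00
Lowest trial balance = -$1,377.22 (May)
Initial deposit = cushion − low point = $320.78 − (-$1,377.22) = $1,698.00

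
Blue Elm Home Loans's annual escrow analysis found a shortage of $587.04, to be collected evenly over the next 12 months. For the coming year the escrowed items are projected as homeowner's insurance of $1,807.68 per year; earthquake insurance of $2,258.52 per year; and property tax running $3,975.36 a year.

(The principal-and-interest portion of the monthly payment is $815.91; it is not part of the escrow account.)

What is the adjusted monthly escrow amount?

Homeowner's insurance — $1,807.68/yr
Earthquake insurance — $2,258.52/yr
Property tax — $3,975.36/yr
Total annual escrow = $8,041.56
Monthly = $8,041.56 / 12 = $670.13
Shortage per month = $587.04 ÷ 12 = $48.92
New monthly escrow = $670.13 + $48.92 = $719.05

$719.05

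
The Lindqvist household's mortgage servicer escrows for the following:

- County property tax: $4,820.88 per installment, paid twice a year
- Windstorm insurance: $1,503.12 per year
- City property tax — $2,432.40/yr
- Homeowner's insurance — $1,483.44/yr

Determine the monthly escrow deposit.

$1,255.06

County property tax — $4,820.88 × 2 = $9,641.76/yr
Windstorm insurance — $1,503.12/yr
City property tax — $2,432.40/yr
Homeowner's insurance — $1,483.44/yr
Yearly total = $9,641.76 + $1,503.12 + $2,432.40 + $1,483.44 = $15,060.72
Monthly = $15,060.72 / 12 = $1,255.06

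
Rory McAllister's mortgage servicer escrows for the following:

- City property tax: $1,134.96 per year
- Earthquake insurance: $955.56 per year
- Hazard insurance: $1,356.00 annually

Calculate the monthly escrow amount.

City property tax = $1,134.96 annually
Earthquake insurance = $955.56 annually
Hazard insurance = $1,356.00 annually
Combined annual = $3,446.52
Monthly = $3,446.52 / 12 = $287.21

$287.21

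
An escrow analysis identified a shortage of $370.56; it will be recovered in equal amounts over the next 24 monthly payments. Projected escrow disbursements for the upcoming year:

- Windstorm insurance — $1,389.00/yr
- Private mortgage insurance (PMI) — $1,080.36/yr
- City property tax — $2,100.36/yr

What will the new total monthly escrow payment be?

$396.25

Windstorm insurance = $1,389.00/yr
Private mortgage insurance (PMI) = $1,080.36/yr
City property tax = $2,100.36/yr
Annual escrow total = $4,569.72
Monthly escrow = $4,569.72 / 12 = $380.81
Shortage spread = $370.56 / 24 = $15.44/mo
Adjusted monthly = $380.81 + $15.44 = $396.25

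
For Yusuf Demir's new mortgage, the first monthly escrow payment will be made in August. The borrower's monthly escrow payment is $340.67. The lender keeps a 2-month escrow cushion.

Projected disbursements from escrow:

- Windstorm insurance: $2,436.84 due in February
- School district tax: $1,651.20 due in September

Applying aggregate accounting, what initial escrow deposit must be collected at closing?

$2,384.69

Cushion = 2 × $340.67 = $681.34
Trial balance (start $0, +$340.67 each month, − disbursements):
  Aug: +$340.67 → $340.67
  Sep: +$340.67 − $1,651.20 → -$969.86
  Oct: +$340.67 → -$629.19
  Nov: +$340.67 → -$288.52
  Dec: +$340.67 → $52.15
  Jan: +$340.67 → $392.82
  Feb: +$340.67 − $2,436.84 → -$1,703.35
  Mar: +$340.67 → -$1,362.68
  Apr: +$340.67 → -$1,022.01
  May: +$340.67 → -$681.34
  Jun: +$340.67 → -$340.67
  Jul: +$340.67 → $0.00
Lowest trial balance = -$1,703.35 (Feb)
Initial deposit = cushion − low point = $681.34 − (-$1,703.35) = $2,384.69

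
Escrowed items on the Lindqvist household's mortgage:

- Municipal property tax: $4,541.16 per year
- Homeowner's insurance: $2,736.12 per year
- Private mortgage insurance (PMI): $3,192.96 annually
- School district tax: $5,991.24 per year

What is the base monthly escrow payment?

$1,371.79

Municipal property tax — $4,541.16
Homeowner's insurance — $2,736.12
Private mortgage insurance (PMI) — $3,192.96
School district tax — $5,991.24
Total per year = $16,461.48
Base monthly escrow = $16,461.48 / 12 = $1,371.79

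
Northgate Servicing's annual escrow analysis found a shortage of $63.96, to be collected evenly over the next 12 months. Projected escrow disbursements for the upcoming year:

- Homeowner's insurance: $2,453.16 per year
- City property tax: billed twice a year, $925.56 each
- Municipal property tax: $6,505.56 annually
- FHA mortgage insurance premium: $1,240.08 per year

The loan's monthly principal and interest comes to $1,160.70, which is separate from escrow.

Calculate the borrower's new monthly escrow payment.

$1,009.49

Homeowner's insurance = $2,453.16 per year
City property tax = $925.56 × 2 = $1,851.12 per year
Municipal property tax = $6,505.56 per year
FHA mortgage insurance premium = $1,240.08 per year
Annual escrow total = $2,453.16 + $1,851.12 + $6,505.56 + $1,240.08 = $12,049.92
Monthly = $12,049.92 / 12 = $1,004.16
Shortage spread = $63.96 / 12 = $5.33/mo
Adjusted monthly = $1,004.16 + $5.33 = $1,009.49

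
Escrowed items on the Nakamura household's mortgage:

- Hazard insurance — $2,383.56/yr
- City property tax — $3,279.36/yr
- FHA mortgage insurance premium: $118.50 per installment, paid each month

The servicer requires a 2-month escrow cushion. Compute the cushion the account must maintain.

$1,180.82

Hazard insurance: $2,383.56 per year
City property tax: $3,279.36 per year
FHA mortgage insurance premium: $118.50 × 12 = $1,422.00 per year
Total annual escrow = $2,383.56 + $3,279.36 + $1,422.00 = $7,084.92
Monthly escrow = $7,084.92 ÷ 12 = $590.41
Reserve = 2 × $590.41 = $1,180.82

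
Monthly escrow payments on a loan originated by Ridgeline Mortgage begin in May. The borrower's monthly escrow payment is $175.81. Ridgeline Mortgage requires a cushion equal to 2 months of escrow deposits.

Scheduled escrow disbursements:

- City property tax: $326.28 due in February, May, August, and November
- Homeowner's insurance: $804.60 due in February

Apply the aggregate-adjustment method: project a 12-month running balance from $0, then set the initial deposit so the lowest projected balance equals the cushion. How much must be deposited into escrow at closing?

Cushion = 2 × $175.81 = $351.62
Trial balance (start $0, +$175.81 each month, − disbursements):
  May: +$175.81 − $326.28 → -$150.47
  Jun: +$175.81 → $25.34
  Jul: +$175.81 → $201.15
  Aug: +$175.81 − $326.28 → $50.68
  Sep: +$175.81 → $226.49
  Oct: +$175.81 → $402.30
  Nov: +$175.81 − $326.28 → $251.83
  Dec: +$175.81 → $427.64
  Jan: +$175.81 → $603.45
  Feb: +$175.81 − $1,130.88 → -$351.62
  Mar: +$175.81 → -$175.81
  Apr: +$175.81 → $0.00
Lowest trial balance = -$351.62 (Feb)
Initial deposit = cushion − low point = $351.62 − (-$351.62) = $703.24

$703.24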